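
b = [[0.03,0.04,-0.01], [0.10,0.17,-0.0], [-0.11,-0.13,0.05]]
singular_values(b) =[0.27, 0.04, 0.0]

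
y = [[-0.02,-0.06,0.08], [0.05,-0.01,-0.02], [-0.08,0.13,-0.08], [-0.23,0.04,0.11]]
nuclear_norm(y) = 0.46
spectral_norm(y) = 0.27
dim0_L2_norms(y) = [0.25, 0.15, 0.16]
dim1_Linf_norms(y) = [0.08, 0.05, 0.13, 0.23]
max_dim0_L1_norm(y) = 0.38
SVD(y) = [[-0.11, -0.53, -0.75], [0.20, 0.02, -0.48], [-0.29, 0.83, -0.44], [-0.93, -0.19, 0.12]] @ diag([0.27469280597310874, 0.18501699595358043, 0.0035459208864312914]) @ [[0.91, -0.26, -0.33], [-0.06, 0.71, -0.70], [-0.42, -0.66, -0.63]]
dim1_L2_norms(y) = [0.1, 0.05, 0.17, 0.26]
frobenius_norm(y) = 0.33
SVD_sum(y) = [[-0.03, 0.01, 0.01], [0.05, -0.01, -0.02], [-0.07, 0.02, 0.03], [-0.23, 0.07, 0.09]] + [[0.01, -0.07, 0.07], [-0.00, 0.0, -0.0], [-0.01, 0.11, -0.11], [0.0, -0.02, 0.02]] + [[0.0,0.0,0.0], [0.00,0.00,0.0], [0.0,0.0,0.00], [-0.00,-0.0,-0.0]]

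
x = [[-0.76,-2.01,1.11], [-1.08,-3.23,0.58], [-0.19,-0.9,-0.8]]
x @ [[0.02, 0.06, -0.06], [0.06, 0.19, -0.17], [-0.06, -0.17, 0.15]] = [[-0.2,-0.62,0.55], [-0.25,-0.78,0.7], [-0.01,-0.05,0.04]]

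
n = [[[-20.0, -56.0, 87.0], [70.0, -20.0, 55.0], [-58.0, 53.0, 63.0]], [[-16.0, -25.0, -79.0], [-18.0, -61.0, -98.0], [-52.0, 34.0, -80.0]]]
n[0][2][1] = 53.0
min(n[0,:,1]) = -56.0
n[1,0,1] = -25.0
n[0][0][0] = -20.0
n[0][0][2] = 87.0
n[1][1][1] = -61.0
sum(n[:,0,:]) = -109.0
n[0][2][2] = 63.0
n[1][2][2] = -80.0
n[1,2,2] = -80.0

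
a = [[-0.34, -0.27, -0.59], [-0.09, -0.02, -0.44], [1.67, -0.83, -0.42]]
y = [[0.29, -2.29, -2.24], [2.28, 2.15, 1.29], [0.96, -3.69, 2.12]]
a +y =[[-0.05, -2.56, -2.83],[2.19, 2.13, 0.85],[2.63, -4.52, 1.70]]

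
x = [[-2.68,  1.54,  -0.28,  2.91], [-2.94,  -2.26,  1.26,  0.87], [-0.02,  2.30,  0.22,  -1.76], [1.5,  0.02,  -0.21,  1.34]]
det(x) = 28.755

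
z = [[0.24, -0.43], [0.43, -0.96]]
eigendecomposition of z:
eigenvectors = [[0.92, 0.39], [0.39, 0.92]]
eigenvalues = [0.06, -0.78]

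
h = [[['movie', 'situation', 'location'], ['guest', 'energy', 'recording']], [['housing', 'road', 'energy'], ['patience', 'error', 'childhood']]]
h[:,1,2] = ['recording', 'childhood']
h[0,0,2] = 'location'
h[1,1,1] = 'error'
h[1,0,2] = 'energy'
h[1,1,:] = ['patience', 'error', 'childhood']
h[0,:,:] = [['movie', 'situation', 'location'], ['guest', 'energy', 'recording']]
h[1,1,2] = 'childhood'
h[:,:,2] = [['location', 'recording'], ['energy', 'childhood']]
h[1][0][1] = 'road'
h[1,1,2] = 'childhood'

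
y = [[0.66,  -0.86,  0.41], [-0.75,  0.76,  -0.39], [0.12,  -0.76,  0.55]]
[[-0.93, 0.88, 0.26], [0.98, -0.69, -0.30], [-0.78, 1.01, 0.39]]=y @ [[-0.71, -0.51, 0.17], [-0.19, -1.42, 0.41], [-1.52, -0.02, 1.23]]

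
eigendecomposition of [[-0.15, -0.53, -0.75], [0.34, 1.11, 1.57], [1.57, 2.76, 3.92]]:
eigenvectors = [[-0.18, 0.42, -0.01], [0.38, -0.81, -0.82], [0.91, 0.41, 0.58]]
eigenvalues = [4.75, 0.13, 0.0]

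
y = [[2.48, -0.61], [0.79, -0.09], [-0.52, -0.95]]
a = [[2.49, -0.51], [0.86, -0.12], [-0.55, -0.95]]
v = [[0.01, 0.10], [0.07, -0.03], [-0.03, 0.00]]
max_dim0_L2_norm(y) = 2.65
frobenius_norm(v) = 0.13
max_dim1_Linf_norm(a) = 2.49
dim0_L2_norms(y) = [2.65, 1.13]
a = y + v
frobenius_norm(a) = 2.90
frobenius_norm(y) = 2.89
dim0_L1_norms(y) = [3.79, 1.65]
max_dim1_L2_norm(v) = 0.1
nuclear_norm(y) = 3.73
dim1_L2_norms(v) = [0.1, 0.08, 0.03]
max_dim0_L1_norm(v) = 0.13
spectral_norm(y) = 2.69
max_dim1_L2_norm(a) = 2.54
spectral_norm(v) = 0.11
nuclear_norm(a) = 3.74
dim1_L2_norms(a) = [2.54, 0.87, 1.1]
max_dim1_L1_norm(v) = 0.11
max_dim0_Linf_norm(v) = 0.1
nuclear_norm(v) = 0.18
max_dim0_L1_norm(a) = 3.9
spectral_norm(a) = 2.71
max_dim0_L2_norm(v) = 0.1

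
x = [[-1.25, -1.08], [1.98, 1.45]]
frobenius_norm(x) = 2.96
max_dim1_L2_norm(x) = 2.45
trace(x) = 0.20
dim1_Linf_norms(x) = [1.25, 1.98]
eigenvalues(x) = [(0.1+0.56j), (0.1-0.56j)]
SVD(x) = [[-0.56, 0.83], [0.83, 0.56]] @ diag([2.95628943828399, 0.11023954413244884]) @ [[0.79, 0.61], [0.61, -0.79]]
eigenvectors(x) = [[(0.55-0.23j), (0.55+0.23j)],  [-0.80+0.00j, (-0.8-0j)]]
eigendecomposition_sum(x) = [[(-0.63+0.4j), (-0.54+0.1j)],  [0.99-0.18j, (0.72+0.16j)]] + [[(-0.63-0.4j), (-0.54-0.1j)], [0.99+0.18j, 0.72-0.16j]]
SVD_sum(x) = [[-1.31,-1.01], [1.94,1.50]] + [[0.06, -0.07], [0.04, -0.05]]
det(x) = 0.33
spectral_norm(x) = 2.96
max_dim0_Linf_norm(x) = 1.98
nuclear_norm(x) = 3.07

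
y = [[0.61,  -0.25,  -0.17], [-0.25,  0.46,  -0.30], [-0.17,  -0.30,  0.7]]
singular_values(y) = [0.9, 0.78, 0.08]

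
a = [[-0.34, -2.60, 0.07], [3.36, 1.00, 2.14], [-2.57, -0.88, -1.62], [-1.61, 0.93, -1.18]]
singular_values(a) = [5.53, 2.84, 0.0]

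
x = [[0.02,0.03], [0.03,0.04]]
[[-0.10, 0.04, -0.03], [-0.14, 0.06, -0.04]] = x @[[-0.78, 0.39, -0.11],  [-2.87, 1.16, -0.94]]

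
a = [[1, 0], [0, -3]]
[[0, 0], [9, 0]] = a @ [[0, 0], [-3, 0]]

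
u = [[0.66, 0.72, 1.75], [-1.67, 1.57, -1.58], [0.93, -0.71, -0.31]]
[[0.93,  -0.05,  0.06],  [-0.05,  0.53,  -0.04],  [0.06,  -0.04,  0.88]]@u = [[0.75, 0.55, 1.69], [-0.96, 0.82, -0.91], [0.92, -0.64, -0.10]]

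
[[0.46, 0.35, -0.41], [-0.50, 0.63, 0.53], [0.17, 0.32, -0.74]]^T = [[0.46, -0.50, 0.17],[0.35, 0.63, 0.32],[-0.41, 0.53, -0.74]]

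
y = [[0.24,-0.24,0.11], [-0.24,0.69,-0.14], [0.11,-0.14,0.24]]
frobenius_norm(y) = 0.88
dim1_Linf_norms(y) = [0.24, 0.69, 0.24]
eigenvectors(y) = [[-0.4, 0.85, 0.34], [0.87, 0.24, 0.42], [-0.28, -0.47, 0.84]]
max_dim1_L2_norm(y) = 0.74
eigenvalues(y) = [0.84, 0.11, 0.21]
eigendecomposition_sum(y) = [[0.13, -0.29, 0.09], [-0.29, 0.65, -0.2], [0.09, -0.2, 0.06]] + [[0.08, 0.02, -0.04], [0.02, 0.01, -0.01], [-0.04, -0.01, 0.02]] + [[0.03, 0.03, 0.06], [0.03, 0.04, 0.08], [0.06, 0.08, 0.15]]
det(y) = 0.02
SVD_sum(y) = [[0.13, -0.29, 0.09], [-0.29, 0.65, -0.2], [0.09, -0.20, 0.06]] + [[0.03, 0.03, 0.06], [0.03, 0.04, 0.08], [0.06, 0.08, 0.15]] + [[0.08, 0.02, -0.04], [0.02, 0.01, -0.01], [-0.04, -0.01, 0.02]]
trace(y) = 1.17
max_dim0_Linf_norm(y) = 0.69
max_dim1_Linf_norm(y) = 0.69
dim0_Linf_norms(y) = [0.24, 0.69, 0.24]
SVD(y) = [[-0.40,0.34,0.85], [0.87,0.42,0.24], [-0.28,0.84,-0.47]] @ diag([0.8433542781557114, 0.21482454884045654, 0.1118211730038319]) @ [[-0.40,0.87,-0.28], [0.34,0.42,0.84], [0.85,0.24,-0.47]]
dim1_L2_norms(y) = [0.36, 0.74, 0.3]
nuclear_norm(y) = 1.17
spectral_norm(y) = 0.84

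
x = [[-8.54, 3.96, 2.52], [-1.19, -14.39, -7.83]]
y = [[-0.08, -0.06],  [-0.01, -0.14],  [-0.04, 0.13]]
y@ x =[[0.75, 0.55, 0.27], [0.25, 1.98, 1.07], [0.19, -2.03, -1.12]]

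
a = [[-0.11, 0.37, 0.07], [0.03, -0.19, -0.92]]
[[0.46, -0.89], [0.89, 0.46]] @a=[[-0.08, 0.34, 0.85], [-0.08, 0.24, -0.36]]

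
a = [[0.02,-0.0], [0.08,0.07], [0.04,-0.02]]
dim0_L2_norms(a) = [0.09, 0.07]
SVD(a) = [[-0.15, 0.28], [-0.97, -0.22], [-0.19, 0.93]] @ diag([0.10905987304091125, 0.042496400933494646]) @ [[-0.81, -0.59], [0.59, -0.81]]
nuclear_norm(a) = 0.15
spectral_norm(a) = 0.11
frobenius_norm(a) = 0.12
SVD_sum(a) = [[0.01, 0.01], [0.09, 0.06], [0.02, 0.01]] + [[0.01, -0.01], [-0.01, 0.01], [0.02, -0.03]]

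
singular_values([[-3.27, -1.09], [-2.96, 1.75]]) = [4.43, 2.02]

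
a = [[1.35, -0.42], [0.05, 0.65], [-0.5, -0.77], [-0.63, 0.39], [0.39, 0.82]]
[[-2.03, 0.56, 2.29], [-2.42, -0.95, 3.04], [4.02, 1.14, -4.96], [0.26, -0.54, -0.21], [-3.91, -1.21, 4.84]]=a@[[-2.60, -0.04, 3.08], [-3.53, -1.46, 4.44]]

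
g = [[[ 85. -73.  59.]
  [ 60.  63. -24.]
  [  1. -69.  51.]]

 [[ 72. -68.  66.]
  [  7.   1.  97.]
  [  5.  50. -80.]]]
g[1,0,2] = 66.0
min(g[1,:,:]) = -80.0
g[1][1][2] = 97.0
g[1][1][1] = 1.0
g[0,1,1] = 63.0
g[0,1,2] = -24.0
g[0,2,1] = -69.0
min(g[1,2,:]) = -80.0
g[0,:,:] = [[85.0, -73.0, 59.0], [60.0, 63.0, -24.0], [1.0, -69.0, 51.0]]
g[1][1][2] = 97.0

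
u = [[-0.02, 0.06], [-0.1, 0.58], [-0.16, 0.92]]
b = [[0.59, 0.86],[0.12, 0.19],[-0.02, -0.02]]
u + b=[[0.57, 0.92], [0.02, 0.77], [-0.18, 0.90]]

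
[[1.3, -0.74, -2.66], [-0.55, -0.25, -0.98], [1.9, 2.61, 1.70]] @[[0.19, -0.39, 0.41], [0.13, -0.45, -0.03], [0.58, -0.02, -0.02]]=[[-1.39, -0.12, 0.61], [-0.71, 0.35, -0.2], [1.69, -1.95, 0.67]]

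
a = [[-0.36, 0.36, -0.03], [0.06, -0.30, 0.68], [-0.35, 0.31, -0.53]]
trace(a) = -1.19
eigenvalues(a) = [(-1.03+0j), (-0.08+0.21j), (-0.08-0.21j)]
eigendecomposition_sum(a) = [[(-0.17+0j), (0.21+0j), (-0.29+0j)], [0.29-0.00j, (-0.35-0j), 0.50-0.00j], [-0.30+0.00j, (0.36+0j), -0.51+0.00j]] + [[(-0.1+0.07j), 0.08+0.05j, (0.13+0.01j)], [-0.12-0.01j, 0.03+0.09j, (0.09+0.09j)], [(-0.03-0.04j), (-0.03+0.03j), (-0.01+0.06j)]] + [[-0.10-0.07j, (0.08-0.05j), (0.13-0.01j)], [(-0.12+0.01j), (0.03-0.09j), (0.09-0.09j)], [-0.03+0.04j, -0.03-0.03j, -0.01-0.06j]]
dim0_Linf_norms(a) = [0.36, 0.36, 0.68]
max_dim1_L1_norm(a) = 1.19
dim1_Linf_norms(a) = [0.36, 0.68, 0.53]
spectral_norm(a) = 1.05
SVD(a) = [[-0.32, -0.84, -0.44], [0.67, -0.53, 0.52], [-0.67, -0.13, 0.73]] @ diag([1.048417513782659, 0.4515424755777138, 0.11193797185467469]) @ [[0.37,-0.5,0.78],[0.70,-0.41,-0.59],[-0.61,-0.77,-0.2]]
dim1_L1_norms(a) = [0.75, 1.04, 1.19]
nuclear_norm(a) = 1.61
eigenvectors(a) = [[0.38+0.00j,0.67+0.00j,0.67-0.00j], [(-0.65+0j),(0.52+0.42j),(0.52-0.42j)], [(0.66+0j),-0.02+0.30j,(-0.02-0.3j)]]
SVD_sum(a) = [[-0.13, 0.17, -0.26], [0.26, -0.35, 0.55], [-0.26, 0.35, -0.55]] + [[-0.26, 0.15, 0.22],[-0.17, 0.1, 0.14],[-0.04, 0.02, 0.03]] + [[0.03, 0.04, 0.01], [-0.04, -0.04, -0.01], [-0.05, -0.06, -0.02]]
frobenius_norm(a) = 1.15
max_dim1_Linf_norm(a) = 0.68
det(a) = -0.05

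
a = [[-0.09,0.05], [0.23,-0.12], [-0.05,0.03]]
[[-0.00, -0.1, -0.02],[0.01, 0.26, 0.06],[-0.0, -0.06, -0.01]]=a@ [[0.06, 1.24, 0.29], [0.01, 0.17, 0.04]]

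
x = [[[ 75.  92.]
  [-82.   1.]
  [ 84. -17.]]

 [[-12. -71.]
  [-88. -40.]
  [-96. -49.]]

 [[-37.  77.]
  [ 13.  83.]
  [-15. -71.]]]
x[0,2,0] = 84.0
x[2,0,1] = 77.0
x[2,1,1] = 83.0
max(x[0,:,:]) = 92.0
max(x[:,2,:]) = 84.0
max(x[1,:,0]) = -12.0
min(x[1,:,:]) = -96.0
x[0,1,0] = -82.0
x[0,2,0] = 84.0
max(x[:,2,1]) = -17.0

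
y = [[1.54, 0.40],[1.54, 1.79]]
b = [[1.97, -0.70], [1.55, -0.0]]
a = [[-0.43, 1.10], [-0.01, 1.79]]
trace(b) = 1.97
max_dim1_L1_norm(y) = 3.33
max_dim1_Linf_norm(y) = 1.79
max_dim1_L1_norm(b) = 2.67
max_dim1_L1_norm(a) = 1.8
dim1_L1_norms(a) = [1.53, 1.8]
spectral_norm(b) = 2.57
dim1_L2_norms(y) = [1.59, 2.36]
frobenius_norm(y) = 2.85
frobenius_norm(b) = 2.60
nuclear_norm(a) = 2.47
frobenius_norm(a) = 2.14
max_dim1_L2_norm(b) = 2.09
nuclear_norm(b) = 2.99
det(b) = 1.08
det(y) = 2.14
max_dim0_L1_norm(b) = 3.52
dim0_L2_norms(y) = [2.18, 1.83]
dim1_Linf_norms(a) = [1.1, 1.79]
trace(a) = 1.36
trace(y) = 3.33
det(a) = -0.76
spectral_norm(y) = 2.74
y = b + a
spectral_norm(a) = 2.11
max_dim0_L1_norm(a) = 2.89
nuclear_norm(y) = 3.52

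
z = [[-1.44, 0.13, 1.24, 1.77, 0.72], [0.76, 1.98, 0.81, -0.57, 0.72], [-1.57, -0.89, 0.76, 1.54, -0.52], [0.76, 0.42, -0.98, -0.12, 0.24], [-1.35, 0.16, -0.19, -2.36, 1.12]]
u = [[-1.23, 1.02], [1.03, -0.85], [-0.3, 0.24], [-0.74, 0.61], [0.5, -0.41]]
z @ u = [[0.58, -0.5], [1.64, -1.36], [-0.61, 0.49], [0.0, 0.01], [4.19, -3.46]]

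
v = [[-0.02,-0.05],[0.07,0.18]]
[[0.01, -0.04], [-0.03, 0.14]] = v@[[1.30, 1.99],[-0.69, -0.02]]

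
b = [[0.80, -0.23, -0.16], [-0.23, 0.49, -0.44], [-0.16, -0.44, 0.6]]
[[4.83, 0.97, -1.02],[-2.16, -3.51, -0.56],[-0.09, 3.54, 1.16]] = b@ [[5.38, 0.38, -2.52], [-2.1, -4.67, -3.46], [-0.25, 2.57, -1.27]]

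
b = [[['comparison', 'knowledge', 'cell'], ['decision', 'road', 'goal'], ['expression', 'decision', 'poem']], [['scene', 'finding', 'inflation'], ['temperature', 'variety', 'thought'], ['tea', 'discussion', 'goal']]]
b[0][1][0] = 'decision'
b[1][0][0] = 'scene'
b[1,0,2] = 'inflation'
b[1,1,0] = 'temperature'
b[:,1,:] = [['decision', 'road', 'goal'], ['temperature', 'variety', 'thought']]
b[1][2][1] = 'discussion'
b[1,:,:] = [['scene', 'finding', 'inflation'], ['temperature', 'variety', 'thought'], ['tea', 'discussion', 'goal']]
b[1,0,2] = 'inflation'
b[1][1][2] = 'thought'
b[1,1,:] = ['temperature', 'variety', 'thought']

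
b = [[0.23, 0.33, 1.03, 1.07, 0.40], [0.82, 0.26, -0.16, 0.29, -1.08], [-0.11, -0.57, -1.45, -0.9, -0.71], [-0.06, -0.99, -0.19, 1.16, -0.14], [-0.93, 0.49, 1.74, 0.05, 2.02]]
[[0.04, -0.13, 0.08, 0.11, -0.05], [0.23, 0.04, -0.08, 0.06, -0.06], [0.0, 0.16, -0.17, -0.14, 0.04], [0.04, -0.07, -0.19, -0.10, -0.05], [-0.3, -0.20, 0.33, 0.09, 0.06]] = b @ [[0.12,0.08,0.06,-0.07,0.01], [0.00,0.04,0.06,0.18,0.0], [0.03,-0.13,0.09,0.02,-0.03], [0.03,-0.04,-0.08,0.06,-0.04], [-0.12,0.04,0.1,-0.05,0.06]]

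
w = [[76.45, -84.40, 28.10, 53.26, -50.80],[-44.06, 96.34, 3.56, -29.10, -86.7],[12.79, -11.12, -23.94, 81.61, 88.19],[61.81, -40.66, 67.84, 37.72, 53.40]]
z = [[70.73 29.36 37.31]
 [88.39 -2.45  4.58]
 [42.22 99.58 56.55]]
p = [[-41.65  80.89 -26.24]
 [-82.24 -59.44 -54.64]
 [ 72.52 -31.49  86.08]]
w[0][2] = 28.1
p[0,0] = -41.65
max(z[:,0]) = 88.39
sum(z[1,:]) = 90.52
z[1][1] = -2.45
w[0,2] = 28.1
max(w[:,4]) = 88.19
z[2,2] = 56.55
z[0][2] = 37.31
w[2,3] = 81.61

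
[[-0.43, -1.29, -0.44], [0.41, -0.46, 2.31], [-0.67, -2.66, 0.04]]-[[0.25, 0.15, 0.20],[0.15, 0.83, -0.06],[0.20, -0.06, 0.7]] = [[-0.68, -1.44, -0.64], [0.26, -1.29, 2.37], [-0.87, -2.6, -0.66]]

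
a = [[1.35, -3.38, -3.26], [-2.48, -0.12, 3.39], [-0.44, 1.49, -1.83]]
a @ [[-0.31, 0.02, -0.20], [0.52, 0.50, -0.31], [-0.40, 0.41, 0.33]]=[[-0.87,-3.0,-0.30], [-0.65,1.28,1.65], [1.64,-0.01,-0.98]]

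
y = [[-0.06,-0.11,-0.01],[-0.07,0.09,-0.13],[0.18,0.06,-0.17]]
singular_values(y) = [0.27, 0.16, 0.11]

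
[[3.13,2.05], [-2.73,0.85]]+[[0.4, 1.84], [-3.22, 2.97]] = [[3.53, 3.89],[-5.95, 3.82]]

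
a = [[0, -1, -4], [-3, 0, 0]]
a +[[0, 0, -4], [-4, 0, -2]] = [[0, -1, -8], [-7, 0, -2]]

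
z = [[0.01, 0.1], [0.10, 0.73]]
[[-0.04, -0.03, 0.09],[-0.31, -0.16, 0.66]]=z @ [[-0.03, 1.02, 0.20], [-0.42, -0.36, 0.87]]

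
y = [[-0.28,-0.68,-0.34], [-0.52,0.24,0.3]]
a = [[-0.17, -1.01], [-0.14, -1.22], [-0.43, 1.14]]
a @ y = [[0.57, -0.13, -0.25], [0.67, -0.20, -0.32], [-0.47, 0.57, 0.49]]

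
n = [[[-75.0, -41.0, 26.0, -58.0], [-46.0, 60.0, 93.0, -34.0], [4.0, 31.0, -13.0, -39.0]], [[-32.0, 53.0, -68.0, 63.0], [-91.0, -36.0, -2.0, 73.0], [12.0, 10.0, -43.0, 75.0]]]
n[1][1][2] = -2.0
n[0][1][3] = -34.0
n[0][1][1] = 60.0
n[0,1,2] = 93.0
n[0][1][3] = -34.0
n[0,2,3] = -39.0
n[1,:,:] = [[-32.0, 53.0, -68.0, 63.0], [-91.0, -36.0, -2.0, 73.0], [12.0, 10.0, -43.0, 75.0]]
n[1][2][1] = 10.0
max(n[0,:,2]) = 93.0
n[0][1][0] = -46.0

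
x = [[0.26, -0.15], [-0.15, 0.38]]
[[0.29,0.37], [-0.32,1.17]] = x@[[0.83, 4.14], [-0.52, 4.72]]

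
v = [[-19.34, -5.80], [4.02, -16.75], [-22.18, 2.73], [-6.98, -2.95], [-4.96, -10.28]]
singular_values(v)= [31.01, 20.74]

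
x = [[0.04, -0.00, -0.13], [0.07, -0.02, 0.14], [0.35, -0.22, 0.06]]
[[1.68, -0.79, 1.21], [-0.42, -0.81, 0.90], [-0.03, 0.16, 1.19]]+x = [[1.72, -0.79, 1.08], [-0.35, -0.83, 1.04], [0.32, -0.06, 1.25]]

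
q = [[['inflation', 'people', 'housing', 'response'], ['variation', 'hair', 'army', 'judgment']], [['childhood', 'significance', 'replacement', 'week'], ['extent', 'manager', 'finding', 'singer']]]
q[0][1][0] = 'variation'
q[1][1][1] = 'manager'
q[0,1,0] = 'variation'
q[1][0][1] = 'significance'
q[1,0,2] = 'replacement'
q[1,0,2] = 'replacement'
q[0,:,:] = [['inflation', 'people', 'housing', 'response'], ['variation', 'hair', 'army', 'judgment']]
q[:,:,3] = [['response', 'judgment'], ['week', 'singer']]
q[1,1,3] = 'singer'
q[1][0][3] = 'week'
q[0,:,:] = [['inflation', 'people', 'housing', 'response'], ['variation', 'hair', 'army', 'judgment']]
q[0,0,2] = 'housing'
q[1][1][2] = 'finding'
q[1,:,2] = ['replacement', 'finding']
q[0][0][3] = 'response'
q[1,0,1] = 'significance'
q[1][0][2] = 'replacement'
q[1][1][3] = 'singer'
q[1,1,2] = 'finding'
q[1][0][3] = 'week'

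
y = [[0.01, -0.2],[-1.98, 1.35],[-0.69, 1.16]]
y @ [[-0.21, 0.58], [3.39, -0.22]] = [[-0.68, 0.05],[4.99, -1.45],[4.08, -0.66]]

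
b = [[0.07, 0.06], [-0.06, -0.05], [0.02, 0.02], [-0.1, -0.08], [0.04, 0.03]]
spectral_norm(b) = 0.19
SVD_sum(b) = [[0.07, 0.06], [-0.06, -0.05], [0.02, 0.02], [-0.10, -0.08], [0.04, 0.03]] + [[-0.0, 0.00], [0.00, -0.0], [-0.0, 0.00], [-0.0, 0.0], [0.0, -0.00]]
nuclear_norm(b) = 0.19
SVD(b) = [[-0.5, 0.45], [0.42, -0.14], [-0.15, 0.63], [0.69, 0.36], [-0.27, -0.50]] @ diag([0.18515060683343793, 0.004387800042126974]) @ [[-0.77,-0.63], [-0.63,0.77]]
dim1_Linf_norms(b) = [0.07, 0.06, 0.02, 0.1, 0.04]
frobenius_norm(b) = 0.19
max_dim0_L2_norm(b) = 0.14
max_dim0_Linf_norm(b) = 0.1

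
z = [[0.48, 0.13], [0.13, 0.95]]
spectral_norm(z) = 0.98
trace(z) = 1.43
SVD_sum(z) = [[0.06, 0.24], [0.24, 0.92]] + [[0.42, -0.11], [-0.11, 0.03]]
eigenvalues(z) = [0.45, 0.98]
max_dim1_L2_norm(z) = 0.96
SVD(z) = [[0.25,0.97], [0.97,-0.25]] @ diag([0.9835609800399155, 0.4464390199600843]) @ [[0.25, 0.97], [0.97, -0.25]]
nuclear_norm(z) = 1.43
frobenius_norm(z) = 1.08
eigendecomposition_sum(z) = [[0.42, -0.11],[-0.11, 0.03]] + [[0.06, 0.24], [0.24, 0.92]]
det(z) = 0.44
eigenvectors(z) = [[-0.97, -0.25],[0.25, -0.97]]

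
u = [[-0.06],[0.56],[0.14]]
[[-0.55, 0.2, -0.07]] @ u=[[0.14]]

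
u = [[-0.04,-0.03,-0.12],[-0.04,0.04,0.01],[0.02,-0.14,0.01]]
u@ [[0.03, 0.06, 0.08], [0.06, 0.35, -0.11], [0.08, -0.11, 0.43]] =[[-0.01, 0.0, -0.05], [0.00, 0.01, -0.0], [-0.01, -0.05, 0.02]]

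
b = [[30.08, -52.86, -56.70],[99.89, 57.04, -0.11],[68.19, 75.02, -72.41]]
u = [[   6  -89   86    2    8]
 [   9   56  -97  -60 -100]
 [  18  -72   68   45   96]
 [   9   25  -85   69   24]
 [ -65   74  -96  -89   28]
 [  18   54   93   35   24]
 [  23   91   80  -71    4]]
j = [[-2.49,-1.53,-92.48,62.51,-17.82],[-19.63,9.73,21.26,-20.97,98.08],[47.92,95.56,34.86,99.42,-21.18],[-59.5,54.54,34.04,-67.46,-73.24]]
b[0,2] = -56.7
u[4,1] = 74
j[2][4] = -21.18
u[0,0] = 6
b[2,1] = 75.02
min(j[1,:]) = -20.97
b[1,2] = -0.11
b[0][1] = -52.86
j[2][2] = 34.86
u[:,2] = [86, -97, 68, -85, -96, 93, 80]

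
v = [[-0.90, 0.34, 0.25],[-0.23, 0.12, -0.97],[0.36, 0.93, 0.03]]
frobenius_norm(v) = 1.73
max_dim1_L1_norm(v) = 1.49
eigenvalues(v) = [(-0.99+0j), (0.12+0.99j), (0.12-0.99j)]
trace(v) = -0.75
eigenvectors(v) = [[(0.96+0j), (-0.04+0.2j), -0.04-0.20j], [-0.05+0.00j, (-0.71+0j), -0.71-0.00j], [-0.29+0.00j, 0.01+0.68j, 0.01-0.68j]]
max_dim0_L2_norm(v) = 1.0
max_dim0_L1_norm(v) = 1.49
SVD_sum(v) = [[-0.11, 0.04, -0.21], [-0.44, 0.17, -0.86], [0.01, -0.00, 0.02]] + [[-0.01, -0.02, 0.0], [0.01, 0.03, -0.00], [0.37, 0.93, -0.0]] + [[-0.79, 0.32, 0.46], [0.19, -0.08, -0.11], [-0.02, 0.01, 0.01]]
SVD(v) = [[0.24, 0.02, -0.97],[0.97, -0.03, 0.24],[-0.03, -1.00, -0.03]] @ diag([1.004749339799324, 0.997695458592995, 0.9933692848461423]) @ [[-0.45, 0.17, -0.88],[-0.37, -0.93, 0.0],[0.81, -0.33, -0.48]]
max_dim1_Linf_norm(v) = 0.97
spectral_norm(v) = 1.00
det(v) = -1.00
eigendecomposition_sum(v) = [[(-0.91+0j),0.05+0.00j,0.27-0.00j], [0.05-0.00j,(-0-0j),-0.02+0.00j], [0.27-0.00j,-0.02-0.00j,(-0.08+0j)]] + [[0.04j,  (0.14+0.01j),  (-0.01+0.14j)], [(-0.14+0.04j),  (0.06+0.5j),  -0.48+0.05j], [(0.04+0.13j),  (0.47-0.07j),  0.06+0.46j]] + [[-0.04j, (0.14-0.01j), (-0.01-0.14j)],[(-0.14-0.04j), 0.06-0.50j, -0.48-0.05j],[0.04-0.13j, (0.47+0.07j), 0.06-0.46j]]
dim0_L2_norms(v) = [1.0, 1.0, 1.0]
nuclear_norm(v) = 3.00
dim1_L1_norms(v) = [1.49, 1.32, 1.32]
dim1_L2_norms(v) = [0.99, 1.0, 1.0]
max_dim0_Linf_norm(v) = 0.97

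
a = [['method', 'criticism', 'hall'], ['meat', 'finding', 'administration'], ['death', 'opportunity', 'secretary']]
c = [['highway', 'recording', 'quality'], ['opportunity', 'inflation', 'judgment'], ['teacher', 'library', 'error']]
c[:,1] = ['recording', 'inflation', 'library']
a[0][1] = 'criticism'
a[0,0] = 'method'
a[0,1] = 'criticism'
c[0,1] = 'recording'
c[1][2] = 'judgment'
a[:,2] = ['hall', 'administration', 'secretary']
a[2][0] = 'death'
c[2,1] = 'library'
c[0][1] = 'recording'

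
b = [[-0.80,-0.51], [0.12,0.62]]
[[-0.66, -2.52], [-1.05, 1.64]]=b@[[2.17, 1.67], [-2.11, 2.32]]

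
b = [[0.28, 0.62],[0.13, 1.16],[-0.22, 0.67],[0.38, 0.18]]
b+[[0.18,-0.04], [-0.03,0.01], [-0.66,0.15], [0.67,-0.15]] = [[0.46, 0.58], [0.10, 1.17], [-0.88, 0.82], [1.05, 0.03]]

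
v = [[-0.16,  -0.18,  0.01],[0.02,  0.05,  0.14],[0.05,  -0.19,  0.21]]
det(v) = -0.01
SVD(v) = [[0.50, -0.77, -0.39], [0.15, 0.53, -0.84], [0.85, 0.36, 0.38]] @ diag([0.32103419488753904, 0.22892707966290865, 0.08848411105911493]) @ [[-0.11, -0.76, 0.64], [0.66, 0.43, 0.62], [0.74, -0.49, -0.46]]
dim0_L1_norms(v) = [0.23, 0.42, 0.36]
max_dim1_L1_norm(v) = 0.45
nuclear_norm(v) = 0.64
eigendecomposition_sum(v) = [[(-0.16-0j), (-0.1+0j), 0.04-0.00j], [0.00+0.00j, -0j, (-0+0j)], [(0.02+0j), (0.01-0j), -0.01+0.00j]] + [[(-0+0.01j), (-0.04-0.04j), -0.02+0.05j],[0.01-0.01j, (0.02+0.11j), (0.07-0.06j)],[0.01+0.01j, (-0.1+0.1j), 0.11+0.04j]] + [[(-0-0.01j), -0.04+0.04j, (-0.02-0.05j)],[(0.01+0.01j), (0.02-0.11j), 0.07+0.06j],[0.01-0.01j, (-0.1-0.1j), (0.11-0.04j)]]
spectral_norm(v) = 0.32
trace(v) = 0.10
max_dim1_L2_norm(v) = 0.29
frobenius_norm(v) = 0.40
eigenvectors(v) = [[0.99+0.00j, (-0-0.32j), -0.00+0.32j], [(-0+0j), -0.31+0.51j, -0.31-0.51j], [-0.14+0.00j, -0.74+0.00j, -0.74-0.00j]]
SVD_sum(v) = [[-0.02, -0.12, 0.10],[-0.01, -0.04, 0.03],[-0.03, -0.21, 0.18]] + [[-0.12,-0.08,-0.11], [0.08,0.05,0.07], [0.05,0.03,0.05]] + [[-0.03, 0.02, 0.02], [-0.05, 0.04, 0.03], [0.03, -0.02, -0.02]]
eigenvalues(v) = [(-0.16+0j), (0.13+0.15j), (0.13-0.15j)]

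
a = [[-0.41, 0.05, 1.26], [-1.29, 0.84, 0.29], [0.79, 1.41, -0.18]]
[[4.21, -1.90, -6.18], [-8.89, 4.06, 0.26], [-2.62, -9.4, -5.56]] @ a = [[-4.16, -10.10, 5.87],[-1.39, 3.33, -10.07],[8.81, -15.87, -5.03]]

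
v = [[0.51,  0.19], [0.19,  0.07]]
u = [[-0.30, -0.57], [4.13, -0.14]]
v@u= [[0.63, -0.32], [0.23, -0.12]]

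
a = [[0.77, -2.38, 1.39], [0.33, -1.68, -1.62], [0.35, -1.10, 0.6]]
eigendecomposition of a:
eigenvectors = [[0.55, 0.96, 0.91], [0.79, 0.26, -0.11], [0.26, -0.08, 0.41]]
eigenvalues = [-1.99, 0.0, 1.67]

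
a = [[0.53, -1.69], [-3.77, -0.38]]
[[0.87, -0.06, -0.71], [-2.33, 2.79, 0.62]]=a@[[0.65, -0.72, -0.20],[-0.31, -0.19, 0.36]]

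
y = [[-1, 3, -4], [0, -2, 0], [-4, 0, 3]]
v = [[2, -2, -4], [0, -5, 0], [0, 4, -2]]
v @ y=[[14, 10, -20], [0, 10, 0], [8, -8, -6]]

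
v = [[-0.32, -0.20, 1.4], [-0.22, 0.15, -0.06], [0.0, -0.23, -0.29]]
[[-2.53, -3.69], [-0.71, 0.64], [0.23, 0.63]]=v @ [[3.64, -1.54], [0.20, 0.87], [-0.95, -2.86]]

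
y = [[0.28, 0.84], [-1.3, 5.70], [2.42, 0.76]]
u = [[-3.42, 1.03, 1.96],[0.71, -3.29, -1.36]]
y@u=[[-0.36, -2.48, -0.59], [8.49, -20.09, -10.30], [-7.74, -0.01, 3.71]]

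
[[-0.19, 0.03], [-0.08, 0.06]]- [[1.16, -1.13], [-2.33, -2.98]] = [[-1.35, 1.16],[2.25, 3.04]]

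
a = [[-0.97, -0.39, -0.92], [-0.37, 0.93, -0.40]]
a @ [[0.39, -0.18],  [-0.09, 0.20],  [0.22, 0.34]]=[[-0.55, -0.22], [-0.32, 0.12]]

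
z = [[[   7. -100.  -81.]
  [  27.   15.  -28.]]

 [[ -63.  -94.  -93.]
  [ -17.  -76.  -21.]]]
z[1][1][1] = -76.0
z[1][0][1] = -94.0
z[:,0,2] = [-81.0, -93.0]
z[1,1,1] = -76.0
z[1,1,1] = -76.0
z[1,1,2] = -21.0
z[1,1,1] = -76.0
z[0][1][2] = -28.0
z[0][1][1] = 15.0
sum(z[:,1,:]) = -100.0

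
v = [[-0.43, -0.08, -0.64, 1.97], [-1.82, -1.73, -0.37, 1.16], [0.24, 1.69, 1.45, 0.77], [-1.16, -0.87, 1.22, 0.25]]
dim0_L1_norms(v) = [3.65, 4.37, 3.68, 4.15]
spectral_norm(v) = 3.47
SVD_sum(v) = [[-0.75, -0.82, -0.22, 0.53], [-1.67, -1.83, -0.50, 1.17], [0.71, 0.78, 0.21, -0.5], [-0.69, -0.76, -0.21, 0.49]] + [[-0.17, 0.51, 0.56, 0.78], [-0.02, 0.06, 0.07, 0.09], [-0.32, 0.93, 1.03, 1.44], [-0.09, 0.27, 0.3, 0.41]] + [[0.43,0.29,-1.01,0.63], [-0.04,-0.03,0.1,-0.06], [-0.1,-0.07,0.23,-0.14], [-0.46,-0.31,1.09,-0.68]] + [[0.07, -0.05, 0.03, 0.03], [-0.09, 0.07, -0.04, -0.04], [-0.06, 0.04, -0.03, -0.02], [0.08, -0.07, 0.04, 0.03]]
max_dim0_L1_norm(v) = 4.37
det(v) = 3.41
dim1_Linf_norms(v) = [1.97, 1.82, 1.69, 1.22]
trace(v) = -0.46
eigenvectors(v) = [[-0.14+0.47j, (-0.14-0.47j), -0.19+0.00j, 0.71+0.00j], [-0.64+0.00j, -0.64-0.00j, 0.02+0.00j, (-0.5+0j)], [0.31+0.26j, (0.31-0.26j), (-0.85+0j), (0.34+0j)], [(-0.34-0.28j), (-0.34+0.28j), -0.50+0.00j, 0.36+0.00j]]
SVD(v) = [[-0.36,-0.46,-0.67,0.45], [-0.8,-0.05,0.07,-0.59], [0.34,-0.85,0.15,-0.37], [-0.33,-0.25,0.72,0.55]] @ diag([3.472309006481516, 2.381659714646201, 1.9384350755753292, 0.21292398859212286]) @ [[0.60, 0.66, 0.18, -0.42],[0.16, -0.46, -0.51, -0.71],[-0.33, -0.22, 0.78, -0.49],[0.71, -0.55, 0.32, 0.29]]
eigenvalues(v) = [(-1.34+2j), (-1.34-2j), (1.92+0j), (0.31+0j)]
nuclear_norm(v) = 8.01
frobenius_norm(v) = 4.64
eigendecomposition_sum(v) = [[(-0.23+0.62j), -0.03+0.73j, (-0.45+0.03j), 0.85-0.26j], [-0.86-0.05j, (-0.92+0.24j), (-0.21-0.54j), (0.64+0.95j)], [0.40+0.37j, 0.54+0.25j, -0.12+0.35j, (0.07-0.72j)], [-0.44-0.40j, -0.59-0.27j, 0.13-0.38j, (-0.08+0.78j)]] + [[-0.23-0.62j, -0.03-0.73j, -0.45-0.03j, 0.85+0.26j], [-0.86+0.05j, -0.92-0.24j, (-0.21+0.54j), 0.64-0.95j], [0.40-0.37j, 0.54-0.25j, (-0.12-0.35j), 0.07+0.72j], [(-0.44+0.4j), (-0.59+0.27j), (0.13+0.38j), (-0.08-0.78j)]] + [[(-0.14+0j), 0.16-0.00j, (0.39-0j), 0.12+0.00j], [(0.02-0j), (-0.02+0j), (-0.04+0j), (-0.01-0j)], [(-0.63+0j), (0.69-0j), (1.75-0j), 0.55+0.00j], [(-0.37+0j), (0.41-0j), (1.03-0j), (0.32+0j)]] + [[(0.17-0j), -0.18-0.00j, -0.13-0.00j, (0.16+0j)], [(-0.11+0j), (0.13+0j), 0.09+0.00j, -0.11-0.00j], [0.08-0.00j, -0.09-0.00j, -0.06-0.00j, 0.07+0.00j], [0.08-0.00j, (-0.09-0j), (-0.07-0j), 0.08+0.00j]]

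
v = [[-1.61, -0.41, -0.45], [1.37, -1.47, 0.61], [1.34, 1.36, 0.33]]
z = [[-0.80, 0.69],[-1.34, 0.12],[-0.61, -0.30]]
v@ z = [[2.11,  -1.03], [0.5,  0.59], [-3.10,  0.99]]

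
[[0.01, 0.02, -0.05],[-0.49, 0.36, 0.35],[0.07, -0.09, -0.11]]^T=[[0.01, -0.49, 0.07], [0.02, 0.36, -0.09], [-0.05, 0.35, -0.11]]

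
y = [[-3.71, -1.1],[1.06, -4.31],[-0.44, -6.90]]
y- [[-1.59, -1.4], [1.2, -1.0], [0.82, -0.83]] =[[-2.12, 0.30], [-0.14, -3.31], [-1.26, -6.07]]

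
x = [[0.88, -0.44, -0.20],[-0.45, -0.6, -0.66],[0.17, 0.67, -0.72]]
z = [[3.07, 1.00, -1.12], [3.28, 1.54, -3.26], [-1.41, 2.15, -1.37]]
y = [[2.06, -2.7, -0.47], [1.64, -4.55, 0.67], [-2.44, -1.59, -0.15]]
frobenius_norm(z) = 6.63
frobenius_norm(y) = 6.64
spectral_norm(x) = 1.00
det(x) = 1.00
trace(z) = 3.24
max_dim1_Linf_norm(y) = 4.55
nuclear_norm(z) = 9.64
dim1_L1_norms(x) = [1.52, 1.71, 1.56]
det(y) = 13.79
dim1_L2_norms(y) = [3.43, 4.88, 2.92]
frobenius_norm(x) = 1.73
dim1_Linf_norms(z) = [3.07, 3.28, 2.15]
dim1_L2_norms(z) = [3.42, 4.87, 2.91]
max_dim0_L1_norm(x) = 1.71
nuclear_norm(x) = 3.00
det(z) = 13.80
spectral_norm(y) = 5.87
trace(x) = -0.44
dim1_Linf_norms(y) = [2.7, 4.55, 2.44]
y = z @ x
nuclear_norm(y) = 9.66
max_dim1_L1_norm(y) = 6.86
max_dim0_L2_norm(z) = 4.71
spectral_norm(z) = 5.86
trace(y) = -2.64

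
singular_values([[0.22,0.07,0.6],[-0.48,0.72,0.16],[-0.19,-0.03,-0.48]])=[0.89, 0.82, 0.0]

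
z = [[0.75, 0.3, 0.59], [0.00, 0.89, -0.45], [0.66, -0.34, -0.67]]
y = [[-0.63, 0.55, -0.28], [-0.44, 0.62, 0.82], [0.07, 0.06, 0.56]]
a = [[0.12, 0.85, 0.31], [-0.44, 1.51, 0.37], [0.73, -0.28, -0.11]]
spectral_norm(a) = 1.88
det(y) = -0.00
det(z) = -1.00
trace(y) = 0.55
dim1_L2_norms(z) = [1.0, 1.0, 1.0]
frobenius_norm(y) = 1.53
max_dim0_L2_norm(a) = 1.76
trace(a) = 1.52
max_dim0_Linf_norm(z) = 0.89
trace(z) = 0.97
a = y + z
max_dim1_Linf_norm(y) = 0.82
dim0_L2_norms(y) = [0.77, 0.83, 1.03]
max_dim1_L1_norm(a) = 2.32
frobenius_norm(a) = 2.02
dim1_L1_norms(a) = [1.28, 2.32, 1.12]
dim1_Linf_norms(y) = [0.63, 0.82, 0.56]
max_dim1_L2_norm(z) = 1.0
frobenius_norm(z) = 1.73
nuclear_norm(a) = 2.69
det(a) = -0.12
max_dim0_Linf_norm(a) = 1.51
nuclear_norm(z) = 3.00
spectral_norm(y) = 1.25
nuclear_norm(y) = 2.14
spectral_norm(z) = 1.00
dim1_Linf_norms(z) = [0.75, 0.89, 0.67]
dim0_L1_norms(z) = [1.41, 1.53, 1.71]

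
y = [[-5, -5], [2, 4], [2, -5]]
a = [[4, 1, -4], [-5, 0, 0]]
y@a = [[5, -5, 20], [-12, 2, -8], [33, 2, -8]]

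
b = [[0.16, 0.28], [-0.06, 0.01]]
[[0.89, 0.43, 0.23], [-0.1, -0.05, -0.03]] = b @ [[1.95, 0.94, 0.51], [2.06, 0.99, 0.53]]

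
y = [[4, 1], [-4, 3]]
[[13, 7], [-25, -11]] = y @[[4, 2], [-3, -1]]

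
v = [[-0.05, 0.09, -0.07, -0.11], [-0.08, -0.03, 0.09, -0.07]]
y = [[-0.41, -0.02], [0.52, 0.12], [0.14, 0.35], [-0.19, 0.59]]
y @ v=[[0.02,-0.04,0.03,0.05], [-0.04,0.04,-0.03,-0.07], [-0.03,0.00,0.02,-0.04], [-0.04,-0.03,0.07,-0.02]]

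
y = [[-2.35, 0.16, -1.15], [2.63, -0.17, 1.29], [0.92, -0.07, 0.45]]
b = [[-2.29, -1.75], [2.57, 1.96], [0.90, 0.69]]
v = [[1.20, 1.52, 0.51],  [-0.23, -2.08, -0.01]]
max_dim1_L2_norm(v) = 2.09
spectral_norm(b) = 4.48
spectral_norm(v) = 2.76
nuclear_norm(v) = 3.63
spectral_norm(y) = 4.07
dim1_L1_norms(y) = [3.66, 4.09, 1.44]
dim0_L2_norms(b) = [3.56, 2.72]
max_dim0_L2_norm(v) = 2.58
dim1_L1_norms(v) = [3.23, 2.32]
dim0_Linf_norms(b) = [2.57, 1.96]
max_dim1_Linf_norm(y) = 2.63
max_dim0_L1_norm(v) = 3.6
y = b @ v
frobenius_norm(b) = 4.48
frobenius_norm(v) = 2.90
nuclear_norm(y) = 4.08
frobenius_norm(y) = 4.07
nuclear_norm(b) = 4.48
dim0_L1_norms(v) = [1.43, 3.6, 0.52]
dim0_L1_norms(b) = [5.76, 4.4]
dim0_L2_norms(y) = [3.64, 0.24, 1.79]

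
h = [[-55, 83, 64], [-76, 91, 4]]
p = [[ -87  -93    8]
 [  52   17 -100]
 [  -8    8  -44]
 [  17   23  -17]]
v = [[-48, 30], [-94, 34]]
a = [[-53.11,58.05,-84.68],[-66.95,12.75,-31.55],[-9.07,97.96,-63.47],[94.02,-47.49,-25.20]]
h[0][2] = 64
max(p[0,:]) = 8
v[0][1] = 30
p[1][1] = 17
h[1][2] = 4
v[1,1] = 34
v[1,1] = 34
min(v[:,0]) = -94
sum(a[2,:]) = 25.419999999999987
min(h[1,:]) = -76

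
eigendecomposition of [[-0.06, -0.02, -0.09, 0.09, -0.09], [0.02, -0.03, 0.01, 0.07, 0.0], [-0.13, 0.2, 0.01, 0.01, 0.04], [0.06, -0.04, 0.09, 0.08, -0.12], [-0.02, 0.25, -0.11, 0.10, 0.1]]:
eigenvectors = [[(-0.76+0j), 0.05-0.43j, (0.05+0.43j), 0.32+0.00j, -0.58+0.00j], [(0.05+0j), -0.11-0.15j, -0.11+0.15j, (-0.19+0j), (-0.51+0j)], [(-0.5+0j), -0.05+0.29j, -0.05-0.29j, -0.80+0.00j, 0.04+0.00j], [0.19+0.00j, 0.13-0.48j, 0.13+0.48j, (-0.4+0j), (0.44+0j)], [(-0.36+0j), (-0.67+0j), -0.67-0.00j, -0.22+0.00j, 0.45+0.00j]]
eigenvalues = [(-0.18+0j), (0.11+0.16j), (0.11-0.16j), (0.13+0j), (-0.07+0j)]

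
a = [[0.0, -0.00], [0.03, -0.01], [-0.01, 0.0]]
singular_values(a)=[0.03, 0.0]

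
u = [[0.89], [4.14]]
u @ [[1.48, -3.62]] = [[1.32, -3.22], [6.13, -14.99]]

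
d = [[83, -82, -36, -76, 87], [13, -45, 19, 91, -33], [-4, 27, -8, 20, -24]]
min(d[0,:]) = -82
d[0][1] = -82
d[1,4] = -33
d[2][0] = -4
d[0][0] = 83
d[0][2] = -36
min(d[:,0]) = -4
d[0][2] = -36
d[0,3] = -76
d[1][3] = 91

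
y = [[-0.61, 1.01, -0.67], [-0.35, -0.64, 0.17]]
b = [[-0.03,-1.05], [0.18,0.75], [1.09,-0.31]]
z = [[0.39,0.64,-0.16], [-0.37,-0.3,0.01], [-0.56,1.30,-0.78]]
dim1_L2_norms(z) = [0.77, 0.48, 1.62]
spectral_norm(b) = 1.35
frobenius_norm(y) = 1.55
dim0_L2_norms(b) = [1.11, 1.33]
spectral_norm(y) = 1.43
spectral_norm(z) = 1.70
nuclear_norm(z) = 2.44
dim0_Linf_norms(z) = [0.56, 1.3, 0.78]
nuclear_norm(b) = 2.43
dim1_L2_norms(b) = [1.05, 0.77, 1.13]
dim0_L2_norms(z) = [0.78, 1.48, 0.8]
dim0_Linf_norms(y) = [0.61, 1.01, 0.67]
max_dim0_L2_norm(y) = 1.2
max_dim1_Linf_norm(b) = 1.09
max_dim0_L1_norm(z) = 2.24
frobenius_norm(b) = 1.73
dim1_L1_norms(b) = [1.08, 0.93, 1.4]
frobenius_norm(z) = 1.85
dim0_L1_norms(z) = [1.32, 2.24, 0.95]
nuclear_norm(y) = 2.03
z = b @ y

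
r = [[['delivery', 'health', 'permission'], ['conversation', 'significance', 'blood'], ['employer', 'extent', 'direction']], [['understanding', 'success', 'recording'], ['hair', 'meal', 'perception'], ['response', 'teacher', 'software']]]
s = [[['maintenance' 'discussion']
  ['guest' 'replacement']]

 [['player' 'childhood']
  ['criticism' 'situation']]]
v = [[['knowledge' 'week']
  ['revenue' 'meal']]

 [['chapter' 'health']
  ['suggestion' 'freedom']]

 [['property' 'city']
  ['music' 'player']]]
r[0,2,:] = ['employer', 'extent', 'direction']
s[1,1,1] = 'situation'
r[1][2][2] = 'software'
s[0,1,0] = 'guest'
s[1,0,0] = 'player'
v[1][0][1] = 'health'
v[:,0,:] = [['knowledge', 'week'], ['chapter', 'health'], ['property', 'city']]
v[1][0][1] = 'health'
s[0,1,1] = 'replacement'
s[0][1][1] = 'replacement'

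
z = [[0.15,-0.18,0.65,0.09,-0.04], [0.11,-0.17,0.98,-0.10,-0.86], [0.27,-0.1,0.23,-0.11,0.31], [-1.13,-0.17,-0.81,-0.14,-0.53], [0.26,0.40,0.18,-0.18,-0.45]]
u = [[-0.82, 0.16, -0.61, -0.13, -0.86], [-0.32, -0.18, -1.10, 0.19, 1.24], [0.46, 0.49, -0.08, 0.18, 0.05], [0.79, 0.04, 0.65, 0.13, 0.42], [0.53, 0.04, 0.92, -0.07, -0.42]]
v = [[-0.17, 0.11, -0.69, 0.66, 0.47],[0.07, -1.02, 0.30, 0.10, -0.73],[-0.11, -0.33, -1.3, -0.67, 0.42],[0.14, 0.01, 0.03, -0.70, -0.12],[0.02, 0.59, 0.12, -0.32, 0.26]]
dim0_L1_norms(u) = [2.92, 0.91, 3.36, 0.7, 2.99]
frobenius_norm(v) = 2.52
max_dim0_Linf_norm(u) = 1.24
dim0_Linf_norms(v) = [0.17, 1.02, 1.3, 0.7, 0.73]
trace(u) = -1.37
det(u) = 0.00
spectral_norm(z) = 1.75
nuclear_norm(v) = 4.37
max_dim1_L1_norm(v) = 2.83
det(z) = 0.02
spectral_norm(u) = 2.11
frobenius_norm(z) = 2.29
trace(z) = -0.38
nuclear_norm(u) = 4.50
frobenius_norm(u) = 2.79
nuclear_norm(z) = 3.98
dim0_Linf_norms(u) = [0.82, 0.49, 1.1, 0.19, 1.24]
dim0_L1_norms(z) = [1.92, 1.02, 2.85, 0.62, 2.19]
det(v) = -0.00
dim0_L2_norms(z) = [1.2, 0.51, 1.46, 0.29, 1.15]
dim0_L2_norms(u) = [1.38, 0.55, 1.69, 0.33, 1.62]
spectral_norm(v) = 1.75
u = v @ z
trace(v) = -2.93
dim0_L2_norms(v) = [0.26, 1.23, 1.51, 1.22, 1.01]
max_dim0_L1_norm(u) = 3.36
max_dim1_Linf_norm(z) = 1.13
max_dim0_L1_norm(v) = 2.45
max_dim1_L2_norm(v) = 1.56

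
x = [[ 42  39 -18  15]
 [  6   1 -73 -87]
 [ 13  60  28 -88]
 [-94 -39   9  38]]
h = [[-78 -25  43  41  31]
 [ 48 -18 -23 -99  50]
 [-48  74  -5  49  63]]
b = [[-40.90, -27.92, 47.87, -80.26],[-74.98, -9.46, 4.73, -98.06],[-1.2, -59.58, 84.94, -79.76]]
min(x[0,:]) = -18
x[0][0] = 42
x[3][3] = 38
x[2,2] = 28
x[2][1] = 60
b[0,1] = -27.92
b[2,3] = -79.76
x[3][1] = -39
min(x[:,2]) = -73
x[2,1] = 60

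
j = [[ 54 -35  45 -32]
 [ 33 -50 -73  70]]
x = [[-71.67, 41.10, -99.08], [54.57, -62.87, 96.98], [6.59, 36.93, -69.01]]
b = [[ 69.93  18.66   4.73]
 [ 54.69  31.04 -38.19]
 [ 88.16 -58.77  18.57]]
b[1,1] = 31.04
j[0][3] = -32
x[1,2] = 96.98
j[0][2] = 45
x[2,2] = -69.01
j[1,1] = -50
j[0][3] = -32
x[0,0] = -71.67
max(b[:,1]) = 31.04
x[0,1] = 41.1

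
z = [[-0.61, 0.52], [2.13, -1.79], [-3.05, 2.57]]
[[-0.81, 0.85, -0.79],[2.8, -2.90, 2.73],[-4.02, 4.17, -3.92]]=z @ [[-0.25,  0.25,  -0.24], [-1.86,  1.92,  -1.81]]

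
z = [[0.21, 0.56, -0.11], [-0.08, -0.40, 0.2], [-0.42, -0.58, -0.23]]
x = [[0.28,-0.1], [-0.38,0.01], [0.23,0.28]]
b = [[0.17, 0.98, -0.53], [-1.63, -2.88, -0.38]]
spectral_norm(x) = 0.53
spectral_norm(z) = 1.00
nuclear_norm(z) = 1.37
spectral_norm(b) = 3.45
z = x @ b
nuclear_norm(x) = 0.82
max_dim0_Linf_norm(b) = 2.88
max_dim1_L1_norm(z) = 1.23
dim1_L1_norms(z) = [0.88, 0.68, 1.23]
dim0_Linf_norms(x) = [0.38, 0.28]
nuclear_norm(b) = 4.14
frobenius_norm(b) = 3.52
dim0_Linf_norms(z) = [0.42, 0.58, 0.23]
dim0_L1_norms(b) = [1.8, 3.86, 0.91]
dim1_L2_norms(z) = [0.61, 0.45, 0.75]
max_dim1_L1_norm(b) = 4.89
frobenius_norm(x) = 0.60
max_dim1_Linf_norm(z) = 0.58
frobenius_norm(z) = 1.07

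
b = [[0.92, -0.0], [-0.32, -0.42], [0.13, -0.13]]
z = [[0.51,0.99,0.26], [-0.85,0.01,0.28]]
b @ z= [[0.47,0.91,0.24],[0.19,-0.32,-0.20],[0.18,0.13,-0.00]]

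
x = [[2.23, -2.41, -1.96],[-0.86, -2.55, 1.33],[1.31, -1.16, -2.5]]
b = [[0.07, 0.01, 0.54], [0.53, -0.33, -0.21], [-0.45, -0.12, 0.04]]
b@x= [[0.85, -0.82, -1.47],[1.19, -0.19, -0.95],[-0.85, 1.34, 0.62]]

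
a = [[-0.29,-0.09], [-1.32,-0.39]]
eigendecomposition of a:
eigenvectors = [[0.29, 0.22], [-0.96, 0.98]]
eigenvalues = [0.01, -0.69]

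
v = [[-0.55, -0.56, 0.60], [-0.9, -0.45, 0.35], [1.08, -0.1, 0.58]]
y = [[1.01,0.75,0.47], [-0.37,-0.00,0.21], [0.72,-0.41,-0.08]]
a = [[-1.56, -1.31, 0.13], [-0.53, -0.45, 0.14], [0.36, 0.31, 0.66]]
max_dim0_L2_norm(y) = 1.29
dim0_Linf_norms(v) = [1.08, 0.56, 0.6]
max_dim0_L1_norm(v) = 2.53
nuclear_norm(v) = 2.66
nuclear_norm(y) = 2.43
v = a + y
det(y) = 0.25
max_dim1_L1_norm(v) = 1.76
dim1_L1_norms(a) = [3.0, 1.12, 1.33]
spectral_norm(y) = 1.41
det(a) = 0.01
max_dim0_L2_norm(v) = 1.51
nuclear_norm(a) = 2.90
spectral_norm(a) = 2.20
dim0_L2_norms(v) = [1.51, 0.73, 0.9]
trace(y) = 0.93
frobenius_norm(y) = 1.64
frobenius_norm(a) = 2.31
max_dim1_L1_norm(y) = 2.23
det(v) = -0.03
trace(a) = -1.35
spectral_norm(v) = 1.58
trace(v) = -0.42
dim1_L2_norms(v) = [0.99, 1.07, 1.23]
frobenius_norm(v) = 1.90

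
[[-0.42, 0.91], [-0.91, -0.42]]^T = [[-0.42, -0.91],[0.91, -0.42]]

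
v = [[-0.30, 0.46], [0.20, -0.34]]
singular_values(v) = [0.68, 0.01]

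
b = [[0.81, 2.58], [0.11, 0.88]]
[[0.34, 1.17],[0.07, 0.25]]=b @ [[0.26, 0.87], [0.05, 0.18]]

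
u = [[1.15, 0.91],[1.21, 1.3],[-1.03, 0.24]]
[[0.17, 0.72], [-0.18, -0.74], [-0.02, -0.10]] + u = [[1.32,1.63], [1.03,0.56], [-1.05,0.14]]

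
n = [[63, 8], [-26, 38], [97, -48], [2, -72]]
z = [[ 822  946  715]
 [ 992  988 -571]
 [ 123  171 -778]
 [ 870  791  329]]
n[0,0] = 63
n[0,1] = 8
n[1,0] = -26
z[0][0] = 822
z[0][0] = 822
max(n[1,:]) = 38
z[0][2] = 715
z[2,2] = -778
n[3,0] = 2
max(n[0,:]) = 63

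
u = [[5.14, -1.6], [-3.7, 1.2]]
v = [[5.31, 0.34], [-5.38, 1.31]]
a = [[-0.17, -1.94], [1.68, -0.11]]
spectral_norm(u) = 6.64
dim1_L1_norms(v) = [5.65, 6.69]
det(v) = 8.79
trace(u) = 6.34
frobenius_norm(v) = 7.68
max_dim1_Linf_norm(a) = 1.94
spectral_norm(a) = 1.95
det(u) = 0.25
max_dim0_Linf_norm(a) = 1.94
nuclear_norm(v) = 8.75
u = a + v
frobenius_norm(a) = 2.57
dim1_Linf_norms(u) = [5.14, 3.7]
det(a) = 3.28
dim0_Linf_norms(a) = [1.68, 1.94]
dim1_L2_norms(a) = [1.95, 1.68]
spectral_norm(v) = 7.59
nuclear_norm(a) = 3.63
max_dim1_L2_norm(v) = 5.54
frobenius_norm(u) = 6.64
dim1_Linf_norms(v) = [5.31, 5.38]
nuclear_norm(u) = 6.68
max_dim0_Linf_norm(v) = 5.38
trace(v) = 6.62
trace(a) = -0.28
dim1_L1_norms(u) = [6.74, 4.9]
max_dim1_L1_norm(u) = 6.74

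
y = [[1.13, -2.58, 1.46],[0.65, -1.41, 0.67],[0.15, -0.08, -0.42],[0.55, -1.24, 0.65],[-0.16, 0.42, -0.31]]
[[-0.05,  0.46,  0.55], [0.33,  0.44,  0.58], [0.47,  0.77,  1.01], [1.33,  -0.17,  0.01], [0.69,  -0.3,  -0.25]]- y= [[-1.18,  3.04,  -0.91], [-0.32,  1.85,  -0.09], [0.32,  0.85,  1.43], [0.78,  1.07,  -0.64], [0.85,  -0.72,  0.06]]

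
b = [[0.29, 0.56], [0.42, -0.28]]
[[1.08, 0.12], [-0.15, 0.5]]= b@[[0.69, 0.99], [1.57, -0.29]]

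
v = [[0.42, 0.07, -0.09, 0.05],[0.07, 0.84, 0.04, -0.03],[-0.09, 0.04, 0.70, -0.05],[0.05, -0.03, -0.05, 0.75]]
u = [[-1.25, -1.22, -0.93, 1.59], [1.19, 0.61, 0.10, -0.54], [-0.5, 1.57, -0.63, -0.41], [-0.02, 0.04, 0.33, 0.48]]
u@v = [[-0.45, -1.20, -0.67, 1.21], [0.51, 0.62, 0.01, -0.37], [-0.06, 1.27, -0.31, -0.35], [-0.01, 0.03, 0.21, 0.34]]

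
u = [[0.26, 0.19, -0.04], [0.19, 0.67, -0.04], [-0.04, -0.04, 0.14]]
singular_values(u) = [0.75, 0.19, 0.13]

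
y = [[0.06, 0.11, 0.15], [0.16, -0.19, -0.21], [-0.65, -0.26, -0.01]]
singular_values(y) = [0.71, 0.35, 0.05]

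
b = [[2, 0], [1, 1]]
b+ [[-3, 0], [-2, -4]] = [[-1, 0], [-1, -3]]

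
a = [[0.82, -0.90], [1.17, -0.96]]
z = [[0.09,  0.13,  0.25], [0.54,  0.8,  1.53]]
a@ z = [[-0.41,-0.61,-1.17], [-0.41,-0.62,-1.18]]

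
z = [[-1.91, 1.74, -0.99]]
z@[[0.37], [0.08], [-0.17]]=[[-0.40]]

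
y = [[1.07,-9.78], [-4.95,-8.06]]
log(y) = [[1.78+0.71j, (0.53+1.85j)],  [0.27+0.93j, (2.27+2.43j)]]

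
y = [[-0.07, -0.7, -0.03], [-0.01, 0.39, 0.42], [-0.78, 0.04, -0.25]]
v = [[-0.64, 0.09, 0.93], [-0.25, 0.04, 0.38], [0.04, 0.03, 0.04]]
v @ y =[[-0.68, 0.52, -0.18], [-0.28, 0.21, -0.07], [-0.03, -0.01, 0.0]]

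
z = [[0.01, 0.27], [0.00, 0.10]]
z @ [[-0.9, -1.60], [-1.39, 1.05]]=[[-0.38, 0.27], [-0.14, 0.11]]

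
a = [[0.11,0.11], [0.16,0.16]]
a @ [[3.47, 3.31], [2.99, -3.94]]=[[0.71, -0.07], [1.03, -0.1]]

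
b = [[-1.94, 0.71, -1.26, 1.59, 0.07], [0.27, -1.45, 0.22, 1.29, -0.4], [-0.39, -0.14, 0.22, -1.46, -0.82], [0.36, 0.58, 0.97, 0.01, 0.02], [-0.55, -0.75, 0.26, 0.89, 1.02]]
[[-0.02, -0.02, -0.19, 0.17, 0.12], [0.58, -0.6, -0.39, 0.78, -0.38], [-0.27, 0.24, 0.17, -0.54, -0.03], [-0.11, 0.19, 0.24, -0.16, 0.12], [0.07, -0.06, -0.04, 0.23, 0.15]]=b @ [[0.17,-0.16,-0.08,0.21,-0.12], [-0.16,0.2,0.14,-0.19,0.13], [-0.08,0.14,0.19,-0.13,0.09], [0.21,-0.19,-0.13,0.35,-0.07], [-0.12,0.13,0.09,-0.07,0.22]]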